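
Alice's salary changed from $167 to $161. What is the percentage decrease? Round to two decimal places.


Find the absolute change:
|161 - 167| = 6
Divide by original and multiply by 100:
6 / 167 x 100 = 3.5928...% ≈ 3.59%

3.59%


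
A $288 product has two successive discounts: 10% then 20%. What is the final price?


First discount:
10% of $288 = $28.80
Price after first discount:
$288 - $28.80 = $259.20
Second discount:
20% of $259.20 = $51.84
Final price:
$259.20 - $51.84 = $207.36

$207.36


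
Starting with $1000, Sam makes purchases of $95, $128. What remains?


Add up expenses:
$95 + $128 = $223
Subtract from budget:
$1000 - $223 = $777

$777


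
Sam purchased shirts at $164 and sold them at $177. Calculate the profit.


Selling price = $177
Cost price = $164
Profit = selling price - cost price:
Profit = $177 - $164 = $13

$13


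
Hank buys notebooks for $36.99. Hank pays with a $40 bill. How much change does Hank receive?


Start with the amount paid:
$40
Subtract the price:
$40 - $36.99 = $3.01

$3.01


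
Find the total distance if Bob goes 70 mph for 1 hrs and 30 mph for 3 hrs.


Leg 1 distance:
70 x 1 = 70 miles
Leg 2 distance:
30 x 3 = 90 miles
Total distance:
70 + 90 = 160 miles

160 miles


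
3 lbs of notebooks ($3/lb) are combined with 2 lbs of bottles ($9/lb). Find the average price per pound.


Cost of notebooks:
3 x $3 = $9
Cost of bottles:
2 x $9 = $18
Total cost: $9 + $18 = $27
Total weight: 5 lbs
Average: $27 / 5 = $5.40/lb

$5.40/lb


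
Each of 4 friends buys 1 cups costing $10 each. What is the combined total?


Cost per person:
1 x $10 = $10
Group total:
4 x $10 = $40

$40


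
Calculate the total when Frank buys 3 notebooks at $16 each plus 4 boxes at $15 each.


Cost of notebooks:
3 x $16 = $48
Cost of boxes:
4 x $15 = $60
Add both:
$48 + $60 = $108

$108


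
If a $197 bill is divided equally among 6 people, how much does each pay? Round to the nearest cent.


Total bill: $197
Number of people: 6
Each pays: $197 / 6 = $32.8333... ≈ $32.83

$32.83


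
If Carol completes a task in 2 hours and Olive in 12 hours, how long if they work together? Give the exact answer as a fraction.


Carol's rate: 1/2 of the job per hour
Olive's rate: 1/12 of the job per hour
Combined rate: 1/2 + 1/12 = 7/12 per hour
Time = 1 / (7/12) = 12/7 hours (≈ 1.71 hours)

12/7 hours


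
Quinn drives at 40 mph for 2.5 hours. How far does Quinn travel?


Use the formula: distance = speed x time
Speed = 40 mph, Time = 2.5 hours
40 x 2.5 = 100 miles

100 miles


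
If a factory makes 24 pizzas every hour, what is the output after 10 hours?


Production rate: 24 pizzas per hour
Time: 10 hours
Total: 24 x 10 = 240 pizzas

240 pizzas


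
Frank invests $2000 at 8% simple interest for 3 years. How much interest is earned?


Use the formula I = P x R x T / 100
P x R x T = 2000 x 8 x 3 = 48000
I = 48000 / 100 = $480

$480


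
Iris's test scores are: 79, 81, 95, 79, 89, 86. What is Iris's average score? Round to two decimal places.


Add the scores:
79 + 81 + 95 + 79 + 89 + 86 = 509
Divide by the number of tests:
509 / 6 = 84.8333... ≈ 84.83

84.83


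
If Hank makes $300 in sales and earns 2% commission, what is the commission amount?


Convert rate to decimal:
2% = 0.02
Multiply by sales:
$300 x 0.02 = $6

$6


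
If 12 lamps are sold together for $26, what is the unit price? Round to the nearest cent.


Total cost: $26
Number of items: 12
Unit price: $26 / 12 = $2.1666... ≈ $2.17

$2.17


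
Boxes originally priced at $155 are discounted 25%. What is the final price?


Calculate the discount amount:
25% of $155 = $38.75
Subtract from original:
$155 - $38.75 = $116.25

$116.25


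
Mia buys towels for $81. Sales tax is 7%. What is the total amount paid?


Calculate the tax:
7% of $81 = $5.67
Add tax to price:
$81 + $5.67 = $86.67

$86.67


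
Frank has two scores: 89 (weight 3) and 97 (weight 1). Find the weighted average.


Weighted sum:
3 x 89 + 1 x 97 = 364
Total weight:
3 + 1 = 4
Weighted average:
364 / 4 = 91

91


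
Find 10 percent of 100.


Convert percentage to decimal:
10% = 0.1
Multiply:
100 x 0.1 = 10

10


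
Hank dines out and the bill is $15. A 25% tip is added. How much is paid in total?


Calculate the tip:
25% of $15 = $3.75
Add tip to meal cost:
$15 + $3.75 = $18.75

$18.75


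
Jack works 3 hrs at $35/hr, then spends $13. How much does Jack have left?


Calculate earnings:
3 x $35 = $105
Subtract spending:
$105 - $13 = $92

$92


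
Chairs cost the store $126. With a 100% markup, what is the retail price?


Calculate the markup amount:
100% of $126 = $126
Add to cost:
$126 + $126 = $252

$252


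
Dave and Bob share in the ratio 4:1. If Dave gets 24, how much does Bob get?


Find the multiplier:
24 / 4 = 6
Apply to Bob's share:
1 x 6 = 6

6


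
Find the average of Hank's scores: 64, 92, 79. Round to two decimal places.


Add the scores:
64 + 92 + 79 = 235
Divide by the number of tests:
235 / 3 = 78.3333... ≈ 78.33

78.33


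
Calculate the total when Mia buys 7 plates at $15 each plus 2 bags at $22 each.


Cost of plates:
7 x $15 = $105
Cost of bags:
2 x $22 = $44
Add both:
$105 + $44 = $149

$149


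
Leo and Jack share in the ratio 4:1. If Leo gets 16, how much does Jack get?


Find the multiplier:
16 / 4 = 4
Apply to Jack's share:
1 x 4 = 4

4


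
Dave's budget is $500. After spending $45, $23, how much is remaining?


Add up expenses:
$45 + $23 = $68
Subtract from budget:
$500 - $68 = $432

$432


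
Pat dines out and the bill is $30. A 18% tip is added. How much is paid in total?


Calculate the tip:
18% of $30 = $5.40
Add tip to meal cost:
$30 + $5.40 = $35.40

$35.40


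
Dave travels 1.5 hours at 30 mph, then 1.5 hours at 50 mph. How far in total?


Leg 1 distance:
30 x 1.5 = 45 miles
Leg 2 distance:
50 x 1.5 = 75 miles
Total distance:
45 + 75 = 120 miles

120 miles


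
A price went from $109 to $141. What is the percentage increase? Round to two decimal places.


Find the absolute change:
|141 - 109| = 32
Divide by original and multiply by 100:
32 / 109 x 100 = 29.3577...% ≈ 29.36%

29.36%


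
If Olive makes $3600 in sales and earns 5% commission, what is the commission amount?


Convert rate to decimal:
5% = 0.05
Multiply by sales:
$3600 x 0.05 = $180

$180


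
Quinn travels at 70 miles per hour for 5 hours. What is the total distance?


Use the formula: distance = speed x time
Speed = 70 mph, Time = 5 hours
70 x 5 = 350 miles

350 miles


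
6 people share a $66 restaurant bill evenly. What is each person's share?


Total bill: $66
Number of people: 6
Each pays: $66 / 6 = $11

$11


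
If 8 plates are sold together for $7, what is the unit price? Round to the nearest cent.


Total cost: $7
Number of items: 8
Unit price: $7 / 8 = $0.875 ≈ $0.88

$0.88


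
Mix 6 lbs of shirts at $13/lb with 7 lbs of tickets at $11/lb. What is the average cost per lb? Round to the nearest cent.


Cost of shirts:
6 x $13 = $78
Cost of tickets:
7 x $11 = $77
Total cost: $78 + $77 = $155
Total weight: 13 lbs
Average: $155 / 13 = $11.9230... ≈ $11.92/lb

$11.92/lb


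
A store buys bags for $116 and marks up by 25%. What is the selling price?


Calculate the markup amount:
25% of $116 = $29
Add to cost:
$116 + $29 = $145

$145


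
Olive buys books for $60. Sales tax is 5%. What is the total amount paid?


Calculate the tax:
5% of $60 = $3
Add tax to price:
$60 + $3 = $63

$63


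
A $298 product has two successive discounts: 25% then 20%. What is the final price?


First discount:
25% of $298 = $74.50
Price after first discount:
$298 - $74.50 = $223.50
Second discount:
20% of $223.50 = $44.70
Final price:
$223.50 - $44.70 = $178.80

$178.80


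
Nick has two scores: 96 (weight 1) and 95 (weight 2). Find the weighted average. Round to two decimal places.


Weighted sum:
1 x 96 + 2 x 95 = 286
Total weight:
1 + 2 = 3
Weighted average:
286 / 3 = 95.3333... ≈ 95.33

95.33


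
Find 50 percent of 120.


Convert percentage to decimal:
50% = 0.5
Multiply:
120 x 0.5 = 60

60


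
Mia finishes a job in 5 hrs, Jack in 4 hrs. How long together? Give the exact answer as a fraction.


Mia's rate: 1/5 of the job per hour
Jack's rate: 1/4 of the job per hour
Combined rate: 1/5 + 1/4 = 9/20 per hour
Time = 1 / (9/20) = 20/9 hours (≈ 2.22 hours)

20/9 hours


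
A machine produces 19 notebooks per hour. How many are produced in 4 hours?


Production rate: 19 notebooks per hour
Time: 4 hours
Total: 19 x 4 = 76 notebooks

76 notebooks


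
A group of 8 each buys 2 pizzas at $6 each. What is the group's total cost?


Cost per person:
2 x $6 = $12
Group total:
8 x $12 = $96

$96


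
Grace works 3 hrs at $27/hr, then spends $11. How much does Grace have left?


Calculate earnings:
3 x $27 = $81
Subtract spending:
$81 - $11 = $70

$70


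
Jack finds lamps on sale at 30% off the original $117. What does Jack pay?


Calculate the discount amount:
30% of $117 = $35.10
Subtract from original:
$117 - $35.10 = $81.90

$81.90


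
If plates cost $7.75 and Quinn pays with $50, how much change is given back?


Start with the amount paid:
$50
Subtract the price:
$50 - $7.75 = $42.25

$42.25


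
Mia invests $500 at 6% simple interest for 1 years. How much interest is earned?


Use the formula I = P x R x T / 100
P x R x T = 500 x 6 x 1 = 3000
I = 3000 / 100 = $30

$30


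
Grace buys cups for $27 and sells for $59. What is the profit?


Selling price = $59
Cost price = $27
Profit = selling price - cost price:
Profit = $59 - $27 = $32

$32


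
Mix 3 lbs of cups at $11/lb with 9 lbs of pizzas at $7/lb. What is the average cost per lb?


Cost of cups:
3 x $11 = $33
Cost of pizzas:
9 x $7 = $63
Total cost: $33 + $63 = $96
Total weight: 12 lbs
Average: $96 / 12 = $8/lb

$8/lb


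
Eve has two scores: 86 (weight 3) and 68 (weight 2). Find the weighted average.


Weighted sum:
3 x 86 + 2 x 68 = 394
Total weight:
3 + 2 = 5
Weighted average:
394 / 5 = 78.8

78.8


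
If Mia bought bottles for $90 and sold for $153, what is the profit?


Selling price = $153
Cost price = $90
Profit = selling price - cost price:
Profit = $153 - $90 = $63

$63


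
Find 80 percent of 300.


Convert percentage to decimal:
80% = 0.8
Multiply:
300 x 0.8 = 240

240


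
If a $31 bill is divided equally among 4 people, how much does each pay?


Total bill: $31
Number of people: 4
Each pays: $31 / 4 = $7.75

$7.75


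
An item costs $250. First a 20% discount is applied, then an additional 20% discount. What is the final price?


First discount:
20% of $250 = $50
Price after first discount:
$250 - $50 = $200
Second discount:
20% of $200 = $40
Final price:
$200 - $40 = $160

$160


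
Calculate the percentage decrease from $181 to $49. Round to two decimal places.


Find the absolute change:
|49 - 181| = 132
Divide by original and multiply by 100:
132 / 181 x 100 = 72.9281...% ≈ 72.93%

72.93%


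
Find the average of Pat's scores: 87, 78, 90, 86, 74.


Add the scores:
87 + 78 + 90 + 86 + 74 = 415
Divide by the number of tests:
415 / 5 = 83

83


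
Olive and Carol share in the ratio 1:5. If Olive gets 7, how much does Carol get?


Find the multiplier:
7 / 1 = 7
Apply to Carol's share:
5 x 7 = 35

35


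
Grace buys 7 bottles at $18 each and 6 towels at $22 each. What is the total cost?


Cost of bottles:
7 x $18 = $126
Cost of towels:
6 x $22 = $132
Add both:
$126 + $132 = $258

$258


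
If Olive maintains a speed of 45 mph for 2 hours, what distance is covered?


Use the formula: distance = speed x time
Speed = 45 mph, Time = 2 hours
45 x 2 = 90 miles

90 miles


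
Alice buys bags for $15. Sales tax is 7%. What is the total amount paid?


Calculate the tax:
7% of $15 = $1.05
Add tax to price:
$15 + $1.05 = $16.05

$16.05


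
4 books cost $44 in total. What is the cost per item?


Total cost: $44
Number of items: 4
Unit price: $44 / 4 = $11

$11


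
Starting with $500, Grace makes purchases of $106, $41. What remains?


Add up expenses:
$106 + $41 = $147
Subtract from budget:
$500 - $147 = $353

$353


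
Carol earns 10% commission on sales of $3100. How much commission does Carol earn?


Convert rate to decimal:
10% = 0.1
Multiply by sales:
$3100 x 0.1 = $310

$310


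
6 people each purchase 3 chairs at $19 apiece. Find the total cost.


Cost per person:
3 x $19 = $57
Group total:
6 x $57 = $342

$342


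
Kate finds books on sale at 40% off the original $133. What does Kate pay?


Calculate the discount amount:
40% of $133 = $53.20
Subtract from original:
$133 - $53.20 = $79.80

$79.80


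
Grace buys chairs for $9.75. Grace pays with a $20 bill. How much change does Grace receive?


Start with the amount paid:
$20
Subtract the price:
$20 - $9.75 = $10.25

$10.25


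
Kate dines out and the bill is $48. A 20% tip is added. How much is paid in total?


Calculate the tip:
20% of $48 = $9.60
Add tip to meal cost:
$48 + $9.60 = $57.60

$57.60


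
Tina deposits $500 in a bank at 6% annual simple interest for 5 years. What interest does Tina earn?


Use the formula I = P x R x T / 100
P x R x T = 500 x 6 x 5 = 15000
I = 15000 / 100 = $150

$150


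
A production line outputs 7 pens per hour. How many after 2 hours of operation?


Production rate: 7 pens per hour
Time: 2 hours
Total: 7 x 2 = 14 pens

14 pens


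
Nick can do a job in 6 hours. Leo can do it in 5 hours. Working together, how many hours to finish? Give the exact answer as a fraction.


Nick's rate: 1/6 of the job per hour
Leo's rate: 1/5 of the job per hour
Combined rate: 1/6 + 1/5 = 11/30 per hour
Time = 1 / (11/30) = 30/11 hours (≈ 2.73 hours)

30/11 hours


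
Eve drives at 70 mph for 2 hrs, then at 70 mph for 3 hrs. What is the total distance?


Leg 1 distance:
70 x 2 = 140 miles
Leg 2 distance:
70 x 3 = 210 miles
Total distance:
140 + 210 = 350 miles

350 miles


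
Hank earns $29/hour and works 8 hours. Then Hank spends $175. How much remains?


Calculate earnings:
8 x $29 = $232
Subtract spending:
$232 - $175 = $57

$57


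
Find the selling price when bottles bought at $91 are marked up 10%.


Calculate the markup amount:
10% of $91 = $9.10
Add to cost:
$91 + $9.10 = $100.10

$100.10


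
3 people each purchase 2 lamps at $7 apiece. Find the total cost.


Cost per person:
2 x $7 = $14
Group total:
3 x $14 = $42

$42


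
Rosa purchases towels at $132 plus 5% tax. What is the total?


Calculate the tax:
5% of $132 = $6.60
Add tax to price:
$132 + $6.60 = $138.60

$138.60


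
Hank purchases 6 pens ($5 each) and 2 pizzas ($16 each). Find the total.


Cost of pens:
6 x $5 = $30
Cost of pizzas:
2 x $16 = $32
Add both:
$30 + $32 = $62

$62


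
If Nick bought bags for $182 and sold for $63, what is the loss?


Selling price = $63
Cost price = $182
Loss = cost price - selling price:
Loss = $182 - $63 = $119

$119


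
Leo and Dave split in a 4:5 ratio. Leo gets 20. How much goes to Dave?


Find the multiplier:
20 / 4 = 5
Apply to Dave's share:
5 x 5 = 25

25


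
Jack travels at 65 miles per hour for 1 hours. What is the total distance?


Use the formula: distance = speed x time
Speed = 65 mph, Time = 1 hours
65 x 1 = 65 miles

65 miles


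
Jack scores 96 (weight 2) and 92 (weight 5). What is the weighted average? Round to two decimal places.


Weighted sum:
2 x 96 + 5 x 92 = 652
Total weight:
2 + 5 = 7
Weighted average:
652 / 7 = 93.1428... ≈ 93.14

93.14


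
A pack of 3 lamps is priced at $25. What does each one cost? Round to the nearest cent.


Total cost: $25
Number of items: 3
Unit price: $25 / 3 = $8.3333... ≈ $8.33

$8.33


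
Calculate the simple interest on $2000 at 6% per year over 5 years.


Use the formula I = P x R x T / 100
P x R x T = 2000 x 6 x 5 = 60000
I = 60000 / 100 = $600

$600


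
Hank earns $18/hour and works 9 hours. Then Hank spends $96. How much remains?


Calculate earnings:
9 x $18 = $162
Subtract spending:
$162 - $96 = $66

$66


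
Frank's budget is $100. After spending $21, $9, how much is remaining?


Add up expenses:
$21 + $9 = $30
Subtract from budget:
$100 - $30 = $70

$70


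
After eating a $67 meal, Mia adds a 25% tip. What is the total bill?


Calculate the tip:
25% of $67 = $16.75
Add tip to meal cost:
$67 + $16.75 = $83.75

$83.75


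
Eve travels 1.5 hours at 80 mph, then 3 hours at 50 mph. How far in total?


Leg 1 distance:
80 x 1.5 = 120 miles
Leg 2 distance:
50 x 3 = 150 miles
Total distance:
120 + 150 = 270 miles

270 miles


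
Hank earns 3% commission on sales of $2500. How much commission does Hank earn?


Convert rate to decimal:
3% = 0.03
Multiply by sales:
$2500 x 0.03 = $75

$75


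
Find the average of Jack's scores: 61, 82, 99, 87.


Add the scores:
61 + 82 + 99 + 87 = 329
Divide by the number of tests:
329 / 4 = 82.25

82.25


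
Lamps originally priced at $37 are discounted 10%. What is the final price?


Calculate the discount amount:
10% of $37 = $3.70
Subtract from original:
$37 - $3.70 = $33.30

$33.30


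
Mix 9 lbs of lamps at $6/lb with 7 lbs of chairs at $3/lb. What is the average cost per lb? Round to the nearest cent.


Cost of lamps:
9 x $6 = $54
Cost of chairs:
7 x $3 = $21
Total cost: $54 + $21 = $75
Total weight: 16 lbs
Average: $75 / 16 = $4.6875 ≈ $4.69/lb

$4.69/lb


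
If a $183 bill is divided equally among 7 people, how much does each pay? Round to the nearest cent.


Total bill: $183
Number of people: 7
Each pays: $183 / 7 = $26.1428... ≈ $26.14

$26.14


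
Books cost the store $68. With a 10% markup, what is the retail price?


Calculate the markup amount:
10% of $68 = $6.80
Add to cost:
$68 + $6.80 = $74.80

$74.80


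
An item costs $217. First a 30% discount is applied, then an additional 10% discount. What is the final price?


First discount:
30% of $217 = $65.10
Price after first discount:
$217 - $65.10 = $151.90
Second discount:
10% of $151.90 = $15.19
Final price:
$151.90 - $15.19 = $136.71

$136.71


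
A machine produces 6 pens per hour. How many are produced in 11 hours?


Production rate: 6 pens per hour
Time: 11 hours
Total: 6 x 11 = 66 pens

66 pens


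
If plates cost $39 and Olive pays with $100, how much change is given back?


Start with the amount paid:
$100
Subtract the price:
$100 - $39 = $61

$61


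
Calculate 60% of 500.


Convert percentage to decimal:
60% = 0.6
Multiply:
500 x 0.6 = 300

300


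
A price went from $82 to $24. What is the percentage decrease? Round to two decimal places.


Find the absolute change:
|24 - 82| = 58
Divide by original and multiply by 100:
58 / 82 x 100 = 70.7317...% ≈ 70.73%

70.73%


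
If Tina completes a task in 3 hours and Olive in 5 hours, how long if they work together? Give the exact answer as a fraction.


Tina's rate: 1/3 of the job per hour
Olive's rate: 1/5 of the job per hour
Combined rate: 1/3 + 1/5 = 8/15 per hour
Time = 1 / (8/15) = 15/8 hours (≈ 1.88 hours)

15/8 hours


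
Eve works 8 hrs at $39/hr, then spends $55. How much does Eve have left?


Calculate earnings:
8 x $39 = $312
Subtract spending:
$312 - $55 = $257

$257


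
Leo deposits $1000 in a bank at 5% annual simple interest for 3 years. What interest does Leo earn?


Use the formula I = P x R x T / 100
P x R x T = 1000 x 5 x 3 = 15000
I = 15000 / 100 = $150

$150


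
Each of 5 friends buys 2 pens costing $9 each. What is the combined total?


Cost per person:
2 x $9 = $18
Group total:
5 x $18 = $90

$90


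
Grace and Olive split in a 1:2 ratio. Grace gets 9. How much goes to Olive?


Find the multiplier:
9 / 1 = 9
Apply to Olive's share:
2 x 9 = 18

18


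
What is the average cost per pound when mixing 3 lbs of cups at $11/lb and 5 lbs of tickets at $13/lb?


Cost of cups:
3 x $11 = $33
Cost of tickets:
5 x $13 = $65
Total cost: $33 + $65 = $98
Total weight: 8 lbs
Average: $98 / 8 = $12.25/lb

$12.25/lb


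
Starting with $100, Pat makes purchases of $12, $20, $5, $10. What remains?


Add up expenses:
$12 + $20 + $5 + $10 = $47
Subtract from budget:
$100 - $47 = $53

$53


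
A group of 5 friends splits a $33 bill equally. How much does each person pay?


Total bill: $33
Number of people: 5
Each pays: $33 / 5 = $6.60

$6.60


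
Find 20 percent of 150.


Convert percentage to decimal:
20% = 0.2
Multiply:
150 x 0.2 = 30

30


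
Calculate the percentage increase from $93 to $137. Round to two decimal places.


Find the absolute change:
|137 - 93| = 44
Divide by original and multiply by 100:
44 / 93 x 100 = 47.3118...% ≈ 47.31%

47.31%


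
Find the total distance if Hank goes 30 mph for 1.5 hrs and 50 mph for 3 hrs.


Leg 1 distance:
30 x 1.5 = 45 miles
Leg 2 distance:
50 x 3 = 150 miles
Total distance:
45 + 150 = 195 miles

195 miles


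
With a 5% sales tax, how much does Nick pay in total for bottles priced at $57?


Calculate the tax:
5% of $57 = $2.85
Add tax to price:
$57 + $2.85 = $59.85

$59.85


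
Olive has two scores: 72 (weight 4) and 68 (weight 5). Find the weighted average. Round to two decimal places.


Weighted sum:
4 x 72 + 5 x 68 = 628
Total weight:
4 + 5 = 9
Weighted average:
628 / 9 = 69.7777... ≈ 69.78

69.78


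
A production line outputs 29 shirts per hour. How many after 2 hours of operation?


Production rate: 29 shirts per hour
Time: 2 hours
Total: 29 x 2 = 58 shirts

58 shirts


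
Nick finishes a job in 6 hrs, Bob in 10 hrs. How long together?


Nick's rate: 1/6 of the job per hour
Bob's rate: 1/10 of the job per hour
Combined rate: 1/6 + 1/10 = 4/15 per hour
Time = 1 / (4/15) = 15/4 = 3.75 hours

3.75 hours


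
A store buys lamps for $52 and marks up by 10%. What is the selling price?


Calculate the markup amount:
10% of $52 = $5.20
Add to cost:
$52 + $5.20 = $57.20

$57.20


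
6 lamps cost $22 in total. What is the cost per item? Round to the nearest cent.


Total cost: $22
Number of items: 6
Unit price: $22 / 6 = $3.6666... ≈ $3.67

$3.67


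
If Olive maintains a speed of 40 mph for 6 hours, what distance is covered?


Use the formula: distance = speed x time
Speed = 40 mph, Time = 6 hours
40 x 6 = 240 miles

240 miles


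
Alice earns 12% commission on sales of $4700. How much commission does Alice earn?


Convert rate to decimal:
12% = 0.12
Multiply by sales:
$4700 x 0.12 = $564

$564


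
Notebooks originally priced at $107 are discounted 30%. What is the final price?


Calculate the discount amount:
30% of $107 = $32.10
Subtract from original:
$107 - $32.10 = $74.90

$74.90


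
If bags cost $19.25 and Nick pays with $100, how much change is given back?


Start with the amount paid:
$100
Subtract the price:
$100 - $19.25 = $80.75

$80.75


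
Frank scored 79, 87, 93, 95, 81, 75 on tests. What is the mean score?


Add the scores:
79 + 87 + 93 + 95 + 81 + 75 = 510
Divide by the number of tests:
510 / 6 = 85

85


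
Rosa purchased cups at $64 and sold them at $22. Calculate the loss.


Selling price = $22
Cost price = $64
Loss = cost price - selling price:
Loss = $64 - $22 = $42

$42


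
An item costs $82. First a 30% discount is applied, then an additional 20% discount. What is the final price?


First discount:
30% of $82 = $24.60
Price after first discount:
$82 - $24.60 = $57.40
Second discount:
20% of $57.40 = $11.48
Final price:
$57.40 - $11.48 = $45.92

$45.92


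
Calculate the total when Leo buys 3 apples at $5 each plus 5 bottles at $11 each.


Cost of apples:
3 x $5 = $15
Cost of bottles:
5 x $11 = $55
Add both:
$15 + $55 = $70

$70


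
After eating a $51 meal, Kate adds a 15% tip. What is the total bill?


Calculate the tip:
15% of $51 = $7.65
Add tip to meal cost:
$51 + $7.65 = $58.65

$58.65


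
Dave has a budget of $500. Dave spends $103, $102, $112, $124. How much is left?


Add up expenses:
$103 + $102 + $112 + $124 = $441
Subtract from budget:
$500 - $441 = $59

$59


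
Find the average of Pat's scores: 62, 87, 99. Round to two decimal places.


Add the scores:
62 + 87 + 99 = 248
Divide by the number of tests:
248 / 3 = 82.6666... ≈ 82.67

82.67


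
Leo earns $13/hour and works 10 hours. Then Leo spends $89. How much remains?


Calculate earnings:
10 x $13 = $130
Subtract spending:
$130 - $89 = $41

$41


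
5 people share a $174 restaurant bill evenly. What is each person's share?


Total bill: $174
Number of people: 5
Each pays: $174 / 5 = $34.80

$34.80


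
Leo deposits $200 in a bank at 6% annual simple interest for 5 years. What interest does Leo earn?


Use the formula I = P x R x T / 100
P x R x T = 200 x 6 x 5 = 6000
I = 6000 / 100 = $60

$60


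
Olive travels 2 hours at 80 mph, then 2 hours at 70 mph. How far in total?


Leg 1 distance:
80 x 2 = 160 miles
Leg 2 distance:
70 x 2 = 140 miles
Total distance:
160 + 140 = 300 miles

300 miles


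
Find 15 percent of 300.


Convert percentage to decimal:
15% = 0.15
Multiply:
300 x 0.15 = 45

45


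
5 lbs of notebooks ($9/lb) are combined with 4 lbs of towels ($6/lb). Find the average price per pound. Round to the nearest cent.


Cost of notebooks:
5 x $9 = $45
Cost of towels:
4 x $6 = $24
Total cost: $45 + $24 = $69
Total weight: 9 lbs
Average: $69 / 9 = $7.6666... ≈ $7.67/lb

$7.67/lb


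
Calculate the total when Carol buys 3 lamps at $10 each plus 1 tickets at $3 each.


Cost of lamps:
3 x $10 = $30
Cost of tickets:
1 x $3 = $3
Add both:
$30 + $3 = $33

$33


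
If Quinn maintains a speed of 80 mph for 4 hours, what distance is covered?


Use the formula: distance = speed x time
Speed = 80 mph, Time = 4 hours
80 x 4 = 320 miles

320 miles


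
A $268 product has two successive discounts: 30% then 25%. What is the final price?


First discount:
30% of $268 = $80.40
Price after first discount:
$268 - $80.40 = $187.60
Second discount:
25% of $187.60 = $46.90
Final price:
$187.60 - $46.90 = $140.70

$140.70


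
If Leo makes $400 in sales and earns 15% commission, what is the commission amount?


Convert rate to decimal:
15% = 0.15
Multiply by sales:
$400 x 0.15 = $60

$60


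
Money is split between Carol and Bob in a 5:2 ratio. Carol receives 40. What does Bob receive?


Find the multiplier:
40 / 5 = 8
Apply to Bob's share:
2 x 8 = 16

16


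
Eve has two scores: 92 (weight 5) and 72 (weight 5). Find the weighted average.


Weighted sum:
5 x 92 + 5 x 72 = 820
Total weight:
5 + 5 = 10
Weighted average:
820 / 10 = 82

82


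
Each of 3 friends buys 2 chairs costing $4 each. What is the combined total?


Cost per person:
2 x $4 = $8
Group total:
3 x $8 = $24

$24


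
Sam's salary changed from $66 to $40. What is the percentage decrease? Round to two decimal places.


Find the absolute change:
|40 - 66| = 26
Divide by original and multiply by 100:
26 / 66 x 100 = 39.3939...% ≈ 39.39%

39.39%


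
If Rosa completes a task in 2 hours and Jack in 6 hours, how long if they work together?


Rosa's rate: 1/2 of the job per hour
Jack's rate: 1/6 of the job per hour
Combined rate: 1/2 + 1/6 = 2/3 per hour
Time = 1 / (2/3) = 3/2 = 1.5 hours

1.5 hours


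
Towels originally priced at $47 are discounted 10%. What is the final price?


Calculate the discount amount:
10% of $47 = $4.70
Subtract from original:
$47 - $4.70 = $42.30

$42.30


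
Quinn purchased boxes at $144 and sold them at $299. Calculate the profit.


Selling price = $299
Cost price = $144
Profit = selling price - cost price:
Profit = $299 - $144 = $155

$155


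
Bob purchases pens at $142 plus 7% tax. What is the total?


Calculate the tax:
7% of $142 = $9.94
Add tax to price:
$142 + $9.94 = $151.94

$151.94


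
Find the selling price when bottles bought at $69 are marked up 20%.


Calculate the markup amount:
20% of $69 = $13.80
Add to cost:
$69 + $13.80 = $82.80

$82.80


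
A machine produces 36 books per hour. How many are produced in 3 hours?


Production rate: 36 books per hour
Time: 3 hours
Total: 36 x 3 = 108 books

108 books


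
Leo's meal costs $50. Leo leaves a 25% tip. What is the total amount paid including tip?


Calculate the tip:
25% of $50 = $12.50
Add tip to meal cost:
$50 + $12.50 = $62.50

$62.50


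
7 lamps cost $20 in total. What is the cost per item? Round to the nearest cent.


Total cost: $20
Number of items: 7
Unit price: $20 / 7 = $2.8571... ≈ $2.86

$2.86


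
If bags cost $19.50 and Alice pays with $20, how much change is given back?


Start with the amount paid:
$20
Subtract the price:
$20 - $19.50 = $0.50

$0.50


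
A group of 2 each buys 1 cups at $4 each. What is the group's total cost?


Cost per person:
1 x $4 = $4
Group total:
2 x $4 = $8

$8


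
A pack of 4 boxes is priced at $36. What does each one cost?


Total cost: $36
Number of items: 4
Unit price: $36 / 4 = $9

$9


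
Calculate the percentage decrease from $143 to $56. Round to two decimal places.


Find the absolute change:
|56 - 143| = 87
Divide by original and multiply by 100:
87 / 143 x 100 = 60.8391...% ≈ 60.84%

60.84%


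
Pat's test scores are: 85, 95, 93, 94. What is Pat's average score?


Add the scores:
85 + 95 + 93 + 94 = 367
Divide by the number of tests:
367 / 4 = 91.75

91.75


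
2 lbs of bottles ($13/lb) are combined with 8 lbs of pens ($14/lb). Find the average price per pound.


Cost of bottles:
2 x $13 = $26
Cost of pens:
8 x $14 = $112
Total cost: $26 + $112 = $138
Total weight: 10 lbs
Average: $138 / 10 = $13.80/lb

$13.80/lb


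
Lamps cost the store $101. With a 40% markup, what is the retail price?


Calculate the markup amount:
40% of $101 = $40.40
Add to cost:
$101 + $40.40 = $141.40

$141.40


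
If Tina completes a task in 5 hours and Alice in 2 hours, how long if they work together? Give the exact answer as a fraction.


Tina's rate: 1/5 of the job per hour
Alice's rate: 1/2 of the job per hour
Combined rate: 1/5 + 1/2 = 7/10 per hour
Time = 1 / (7/10) = 10/7 hours (≈ 1.43 hours)

10/7 hours


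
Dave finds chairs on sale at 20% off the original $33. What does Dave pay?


Calculate the discount amount:
20% of $33 = $6.60
Subtract from original:
$33 - $6.60 = $26.40

$26.40


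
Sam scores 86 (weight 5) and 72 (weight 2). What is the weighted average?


Weighted sum:
5 x 86 + 2 x 72 = 574
Total weight:
5 + 2 = 7
Weighted average:
574 / 7 = 82

82


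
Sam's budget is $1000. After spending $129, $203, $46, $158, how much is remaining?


Add up expenses:
$129 + $203 + $46 + $158 = $536
Subtract from budget:
$1000 - $536 = $464

$464


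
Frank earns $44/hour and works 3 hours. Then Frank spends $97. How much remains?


Calculate earnings:
3 x $44 = $132
Subtract spending:
$132 - $97 = $35

$35


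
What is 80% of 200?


Convert percentage to decimal:
80% = 0.8
Multiply:
200 x 0.8 = 160

160


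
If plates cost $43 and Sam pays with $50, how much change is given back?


Start with the amount paid:
$50
Subtract the price:
$50 - $43 = $7

$7


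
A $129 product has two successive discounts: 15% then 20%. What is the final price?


First discount:
15% of $129 = $19.35
Price after first discount:
$129 - $19.35 = $109.65
Second discount:
20% of $109.65 = $21.93
Final price:
$109.65 - $21.93 = $87.72

$87.72


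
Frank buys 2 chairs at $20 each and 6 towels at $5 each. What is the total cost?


Cost of chairs:
2 x $20 = $40
Cost of towels:
6 x $5 = $30
Add both:
$40 + $30 = $70

$70


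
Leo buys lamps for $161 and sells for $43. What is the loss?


Selling price = $43
Cost price = $161
Loss = cost price - selling price:
Loss = $161 - $43 = $118

$118


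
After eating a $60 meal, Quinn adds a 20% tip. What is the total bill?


Calculate the tip:
20% of $60 = $12
Add tip to meal cost:
$60 + $12 = $72

$72


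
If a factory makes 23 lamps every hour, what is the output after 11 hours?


Production rate: 23 lamps per hour
Time: 11 hours
Total: 23 x 11 = 253 lamps

253 lamps


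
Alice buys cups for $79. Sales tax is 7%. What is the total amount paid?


Calculate the tax:
7% of $79 = $5.53
Add tax to price:
$79 + $5.53 = $84.53

$84.53


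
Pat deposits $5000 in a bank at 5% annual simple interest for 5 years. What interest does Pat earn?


Use the formula I = P x R x T / 100
P x R x T = 5000 x 5 x 5 = 125000
I = 125000 / 100 = $1250

$1250


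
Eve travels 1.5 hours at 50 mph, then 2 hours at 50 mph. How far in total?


Leg 1 distance:
50 x 1.5 = 75 miles
Leg 2 distance:
50 x 2 = 100 miles
Total distance:
75 + 100 = 175 miles

175 miles


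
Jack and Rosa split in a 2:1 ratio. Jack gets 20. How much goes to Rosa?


Find the multiplier:
20 / 2 = 10
Apply to Rosa's share:
1 x 10 = 10

10


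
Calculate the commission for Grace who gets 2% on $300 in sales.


Convert rate to decimal:
2% = 0.02
Multiply by sales:
$300 x 0.02 = $6

$6


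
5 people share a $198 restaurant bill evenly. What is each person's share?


Total bill: $198
Number of people: 5
Each pays: $198 / 5 = $39.60

$39.60


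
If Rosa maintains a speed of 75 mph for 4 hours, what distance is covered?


Use the formula: distance = speed x time
Speed = 75 mph, Time = 4 hours
75 x 4 = 300 miles

300 miles


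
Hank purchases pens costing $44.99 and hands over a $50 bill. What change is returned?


Start with the amount paid:
$50
Subtract the price:
$50 - $44.99 = $5.01

$5.01


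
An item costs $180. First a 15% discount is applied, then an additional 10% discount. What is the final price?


First discount:
15% of $180 = $27
Price after first discount:
$180 - $27 = $153
Second discount:
10% of $153 = $15.30
Final price:
$153 - $15.30 = $137.70

$137.70


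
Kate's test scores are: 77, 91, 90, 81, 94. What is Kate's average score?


Add the scores:
77 + 91 + 90 + 81 + 94 = 433
Divide by the number of tests:
433 / 5 = 86.6

86.6


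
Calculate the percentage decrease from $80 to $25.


Find the absolute change:
|25 - 80| = 55
Divide by original and multiply by 100:
55 / 80 x 100 = 68.75%

68.75%


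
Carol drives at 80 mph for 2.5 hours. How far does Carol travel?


Use the formula: distance = speed x time
Speed = 80 mph, Time = 2.5 hours
80 x 2.5 = 200 miles

200 miles


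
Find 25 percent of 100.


Convert percentage to decimal:
25% = 0.25
Multiply:
100 x 0.25 = 25

25


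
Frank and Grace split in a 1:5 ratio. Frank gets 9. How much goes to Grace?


Find the multiplier:
9 / 1 = 9
Apply to Grace's share:
5 x 9 = 45

45


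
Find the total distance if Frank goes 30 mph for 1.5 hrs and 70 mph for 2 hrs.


Leg 1 distance:
30 x 1.5 = 45 miles
Leg 2 distance:
70 x 2 = 140 miles
Total distance:
45 + 140 = 185 miles

185 miles


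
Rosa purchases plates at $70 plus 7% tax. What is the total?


Calculate the tax:
7% of $70 = $4.90
Add tax to price:
$70 + $4.90 = $74.90

$74.90


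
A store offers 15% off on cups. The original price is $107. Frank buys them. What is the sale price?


Calculate the discount amount:
15% of $107 = $16.05
Subtract from original:
$107 - $16.05 = $90.95

$90.95


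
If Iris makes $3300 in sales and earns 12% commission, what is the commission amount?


Convert rate to decimal:
12% = 0.12
Multiply by sales:
$3300 x 0.12 = $396

$396


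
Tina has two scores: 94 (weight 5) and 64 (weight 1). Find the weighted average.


Weighted sum:
5 x 94 + 1 x 64 = 534
Total weight:
5 + 1 = 6
Weighted average:
534 / 6 = 89

89


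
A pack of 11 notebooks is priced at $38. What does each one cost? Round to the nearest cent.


Total cost: $38
Number of items: 11
Unit price: $38 / 11 = $3.4545... ≈ $3.45

$3.45


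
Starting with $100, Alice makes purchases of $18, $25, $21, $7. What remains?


Add up expenses:
$18 + $25 + $21 + $7 = $71
Subtract from budget:
$100 - $71 = $29

$29


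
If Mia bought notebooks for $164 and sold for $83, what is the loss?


Selling price = $83
Cost price = $164
Loss = cost price - selling price:
Loss = $164 - $83 = $81

$81


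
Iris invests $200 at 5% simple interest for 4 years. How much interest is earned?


Use the formula I = P x R x T / 100
P x R x T = 200 x 5 x 4 = 4000
I = 4000 / 100 = $40

$40


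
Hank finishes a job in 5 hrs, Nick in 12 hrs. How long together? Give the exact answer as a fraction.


Hank's rate: 1/5 of the job per hour
Nick's rate: 1/12 of the job per hour
Combined rate: 1/5 + 1/12 = 17/60 per hour
Time = 1 / (17/60) = 60/17 hours (≈ 3.53 hours)

60/17 hours


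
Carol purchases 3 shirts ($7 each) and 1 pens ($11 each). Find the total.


Cost of shirts:
3 x $7 = $21
Cost of pens:
1 x $11 = $11
Add both:
$21 + $11 = $32

$32


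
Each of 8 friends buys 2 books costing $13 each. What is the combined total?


Cost per person:
2 x $13 = $26
Group total:
8 x $26 = $208

$208


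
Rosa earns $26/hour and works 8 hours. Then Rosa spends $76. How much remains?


Calculate earnings:
8 x $26 = $208
Subtract spending:
$208 - $76 = $132

$132


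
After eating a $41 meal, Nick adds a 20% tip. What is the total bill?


Calculate the tip:
20% of $41 = $8.20
Add tip to meal cost:
$41 + $8.20 = $49.20

$49.20


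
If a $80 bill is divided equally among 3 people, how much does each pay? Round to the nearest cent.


Total bill: $80
Number of people: 3
Each pays: $80 / 3 = $26.6666... ≈ $26.67

$26.67


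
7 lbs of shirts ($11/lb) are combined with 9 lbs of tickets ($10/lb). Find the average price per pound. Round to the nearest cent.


Cost of shirts:
7 x $11 = $77
Cost of tickets:
9 x $10 = $90
Total cost: $77 + $90 = $167
Total weight: 16 lbs
Average: $167 / 16 = $10.4375 ≈ $10.44/lb

$10.44/lb


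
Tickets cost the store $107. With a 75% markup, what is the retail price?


Calculate the markup amount:
75% of $107 = $80.25
Add to cost:
$107 + $80.25 = $187.25

$187.25


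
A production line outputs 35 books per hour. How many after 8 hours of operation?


Production rate: 35 books per hour
Time: 8 hours
Total: 35 x 8 = 280 books

280 books


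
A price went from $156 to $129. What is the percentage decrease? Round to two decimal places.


Find the absolute change:
|129 - 156| = 27
Divide by original and multiply by 100:
27 / 156 x 100 = 17.3076...% ≈ 17.31%

17.31%


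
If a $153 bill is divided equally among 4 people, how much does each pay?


Total bill: $153
Number of people: 4
Each pays: $153 / 4 = $38.25

$38.25


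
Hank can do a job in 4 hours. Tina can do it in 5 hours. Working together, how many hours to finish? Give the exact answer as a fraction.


Hank's rate: 1/4 of the job per hour
Tina's rate: 1/5 of the job per hour
Combined rate: 1/4 + 1/5 = 9/20 per hour
Time = 1 / (9/20) = 20/9 hours (≈ 2.22 hours)

20/9 hours


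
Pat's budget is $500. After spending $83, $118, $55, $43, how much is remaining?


Add up expenses:
$83 + $118 + $55 + $43 = $299
Subtract from budget:
$500 - $299 = $201

$201


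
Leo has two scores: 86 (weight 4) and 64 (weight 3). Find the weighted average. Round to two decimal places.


Weighted sum:
4 x 86 + 3 x 64 = 536
Total weight:
4 + 3 = 7
Weighted average:
536 / 7 = 76.5714... ≈ 76.57

76.57


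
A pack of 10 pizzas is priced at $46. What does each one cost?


Total cost: $46
Number of items: 10
Unit price: $46 / 10 = $4.60

$4.60
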